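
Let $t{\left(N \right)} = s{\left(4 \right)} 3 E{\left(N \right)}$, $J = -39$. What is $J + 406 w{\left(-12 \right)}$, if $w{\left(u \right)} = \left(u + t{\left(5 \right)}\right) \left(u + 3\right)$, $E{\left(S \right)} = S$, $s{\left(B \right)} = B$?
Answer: $-175431$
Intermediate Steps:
$t{\left(N \right)} = 12 N$ ($t{\left(N \right)} = 4 \cdot 3 N = 12 N$)
$w{\left(u \right)} = \left(3 + u\right) \left(60 + u\right)$ ($w{\left(u \right)} = \left(u + 12 \cdot 5\right) \left(u + 3\right) = \left(u + 60\right) \left(3 + u\right) = \left(60 + u\right) \left(3 + u\right) = \left(3 + u\right) \left(60 + u\right)$)
$J + 406 w{\left(-12 \right)} = -39 + 406 \left(180 + \left(-12\right)^{2} + 63 \left(-12\right)\right) = -39 + 406 \left(180 + 144 - 756\right) = -39 + 406 \left(-432\right) = -39 - 175392 = -175431$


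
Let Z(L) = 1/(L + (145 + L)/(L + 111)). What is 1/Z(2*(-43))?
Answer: -2091/25 ≈ -83.640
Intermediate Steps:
Z(L) = 1/(L + (145 + L)/(111 + L))
1/Z(2*(-43)) = 1/((111 + 2*(-43))/(145 + (2*(-43))² + 112*(2*(-43)))) = 1/((111 - 86)/(145 + (-86)² + 112*(-86))) = 1/(25/(145 + 7396 - 9632)) = 1/(25/(-2091)) = 1/(-1/2091*25) = 1/(-25/2091) = -2091/25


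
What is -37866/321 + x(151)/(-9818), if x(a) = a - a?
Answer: -12622/107 ≈ -117.96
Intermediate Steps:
x(a) = 0
-37866/321 + x(151)/(-9818) = -37866/321 + 0/(-9818) = -37866*1/321 + 0*(-1/9818) = -12622/107 + 0 = -12622/107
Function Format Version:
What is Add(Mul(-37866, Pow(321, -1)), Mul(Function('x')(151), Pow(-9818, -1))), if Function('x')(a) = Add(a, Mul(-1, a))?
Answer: Rational(-12622, 107) ≈ -117.96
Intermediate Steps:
Function('x')(a) = 0
Add(Mul(-37866, Pow(321, -1)), Mul(Function('x')(151), Pow(-9818, -1))) = Add(Mul(-37866, Pow(321, -1)), Mul(0, Pow(-9818, -1))) = Add(Mul(-37866, Rational(1, 321)), Mul(0, Rational(-1, 9818))) = Add(Rational(-12622, 107), 0) = Rational(-12622, 107)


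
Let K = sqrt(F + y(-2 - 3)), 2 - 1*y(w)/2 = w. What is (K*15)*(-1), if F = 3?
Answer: -15*sqrt(17) ≈ -61.847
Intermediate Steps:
y(w) = 4 - 2*w
K = sqrt(17) (K = sqrt(3 + (4 - 2*(-2 - 3))) = sqrt(3 + (4 - 2*(-5))) = sqrt(3 + (4 + 10)) = sqrt(3 + 14) = sqrt(17) ≈ 4.1231)
(K*15)*(-1) = (sqrt(17)*15)*(-1) = (15*sqrt(17))*(-1) = -15*sqrt(17)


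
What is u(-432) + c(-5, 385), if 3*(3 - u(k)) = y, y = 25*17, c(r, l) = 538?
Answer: 1198/3 ≈ 399.33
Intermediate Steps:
y = 425
u(k) = -416/3 (u(k) = 3 - ⅓*425 = 3 - 425/3 = -416/3)
u(-432) + c(-5, 385) = -416/3 + 538 = 1198/3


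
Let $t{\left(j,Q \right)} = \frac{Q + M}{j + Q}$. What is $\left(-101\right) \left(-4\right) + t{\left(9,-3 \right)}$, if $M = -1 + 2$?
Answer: $\frac{1211}{3} \approx 403.67$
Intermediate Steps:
$M = 1$
$t{\left(j,Q \right)} = \frac{1 + Q}{Q + j}$ ($t{\left(j,Q \right)} = \frac{Q + 1}{j + Q} = \frac{1 + Q}{Q + j}$)
$\left(-101\right) \left(-4\right) + t{\left(9,-3 \right)} = \left(-101\right) \left(-4\right) + \frac{1 - 3}{-3 + 9} = 404 + \frac{1}{6} \left(-2\right) = 404 - \frac{1}{3} = \frac{1211}{3}$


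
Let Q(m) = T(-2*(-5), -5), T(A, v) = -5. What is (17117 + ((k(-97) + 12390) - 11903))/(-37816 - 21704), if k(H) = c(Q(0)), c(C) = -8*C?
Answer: -4411/14880 ≈ -0.29644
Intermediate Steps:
Q(m) = -5
k(H) = 40 (k(H) = -8*(-5) = 40)
(17117 + ((k(-97) + 12390) - 11903))/(-37816 - 21704) = (17117 + ((40 + 12390) - 11903))/(-37816 - 21704) = (17117 + (12430 - 11903))/(-59520) = (17117 + 527)*(-1/59520) = 17644*(-1/59520) = -4411/14880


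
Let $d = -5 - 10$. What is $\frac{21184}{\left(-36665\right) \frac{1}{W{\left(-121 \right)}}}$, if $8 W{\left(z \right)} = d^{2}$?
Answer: $- \frac{119160}{7333} \approx -16.25$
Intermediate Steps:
$d = -15$ ($d = -5 - 10 = -15$)
$W{\left(z \right)} = \frac{225}{8}$ ($W{\left(z \right)} = \frac{\left(-15\right)^{2}}{8} = \frac{1}{8} \cdot 225 = \frac{225}{8}$)
$\frac{21184}{\left(-36665\right) \frac{1}{W{\left(-121 \right)}}} = \frac{21184}{\left(-36665\right) \frac{1}{\frac{225}{8}}} = \frac{21184}{\left(-36665\right) \frac{8}{225}} = \frac{21184}{- \frac{58664}{45}} = 21184 \left(- \frac{45}{58664}\right) = - \frac{119160}{7333}$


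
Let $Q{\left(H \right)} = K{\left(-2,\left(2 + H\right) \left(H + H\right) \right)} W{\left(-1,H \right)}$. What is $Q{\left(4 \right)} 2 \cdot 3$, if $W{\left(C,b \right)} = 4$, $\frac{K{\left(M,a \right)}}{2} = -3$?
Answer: $-144$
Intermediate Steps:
$K{\left(M,a \right)} = -6$ ($K{\left(M,a \right)} = 2 \left(-3\right) = -6$)
$Q{\left(H \right)} = -24$ ($Q{\left(H \right)} = \left(-6\right) 4 = -24$)
$Q{\left(4 \right)} 2 \cdot 3 = \left(-24\right) 2 \cdot 3 = \left(-48\right) 3 = -144$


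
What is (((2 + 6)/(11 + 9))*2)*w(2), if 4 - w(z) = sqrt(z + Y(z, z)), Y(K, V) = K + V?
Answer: 16/5 - 4*sqrt(6)/5 ≈ 1.2404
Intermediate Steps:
w(z) = 4 - sqrt(3)*sqrt(z) (w(z) = 4 - sqrt(z + (z + z)) = 4 - sqrt(z + 2*z) = 4 - sqrt(3*z) = 4 - sqrt(3)*sqrt(z))
(((2 + 6)/(11 + 9))*2)*w(2) = (((2 + 6)/(11 + 9))*2)*(4 - sqrt(3)*sqrt(2)) = ((8/20)*2)*(4 - sqrt(6)) = ((8*(1/20))*2)*(4 - sqrt(6)) = ((2/5)*2)*(4 - sqrt(6)) = 4*(4 - sqrt(6))/5 = 16/5 - 4*sqrt(6)/5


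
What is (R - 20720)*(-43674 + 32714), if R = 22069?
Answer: -14785040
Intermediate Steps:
(R - 20720)*(-43674 + 32714) = (22069 - 20720)*(-43674 + 32714) = 1349*(-10960) = -14785040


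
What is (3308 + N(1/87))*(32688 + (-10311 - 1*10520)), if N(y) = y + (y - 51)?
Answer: 3359811377/87 ≈ 3.8618e+7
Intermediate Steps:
N(y) = -51 + 2*y (N(y) = y + (-51 + y) = -51 + 2*y)
(3308 + N(1/87))*(32688 + (-10311 - 1*10520)) = (3308 + (-51 + 2/87))*(32688 + (-10311 - 1*10520)) = (3308 + (-51 + 2*(1/87)))*(32688 + (-10311 - 10520)) = (3308 + (-51 + 2/87))*(32688 - 20831) = (3308 - 4435/87)*11857 = (283361/87)*11857 = 3359811377/87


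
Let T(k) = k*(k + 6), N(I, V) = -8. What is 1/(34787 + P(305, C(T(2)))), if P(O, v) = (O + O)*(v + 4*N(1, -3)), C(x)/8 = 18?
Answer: 1/103107 ≈ 9.6987e-6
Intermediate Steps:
T(k) = k*(6 + k)
C(x) = 144 (C(x) = 8*18 = 144)
P(O, v) = 2*O*(-32 + v) (P(O, v) = (O + O)*(v + 4*(-8)) = (2*O)*(v - 32) = (2*O)*(-32 + v) = 2*O*(-32 + v))
1/(34787 + P(305, C(T(2)))) = 1/(34787 + 2*305*(-32 + 144)) = 1/(34787 + 2*305*112) = 1/(34787 + 68320) = 1/103107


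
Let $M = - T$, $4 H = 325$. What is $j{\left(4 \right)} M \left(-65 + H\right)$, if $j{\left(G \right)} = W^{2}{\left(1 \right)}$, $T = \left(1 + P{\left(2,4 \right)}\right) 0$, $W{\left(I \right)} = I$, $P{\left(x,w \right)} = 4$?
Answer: $0$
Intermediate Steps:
$H = \frac{325}{4}$ ($H = \frac{1}{4} \cdot 325 = \frac{325}{4} \approx 81.25$)
$T = 0$ ($T = \left(1 + 4\right) 0 = 5 \cdot 0 = 0$)
$j{\left(G \right)} = 1$ ($j{\left(G \right)} = 1^{2} = 1$)
$M = 0$ ($M = \left(-1\right) 0 = 0$)
$j{\left(4 \right)} M \left(-65 + H\right) = 1 \cdot 0 \left(-65 + \frac{325}{4}\right) = 0 \cdot \frac{65}{4} = 0$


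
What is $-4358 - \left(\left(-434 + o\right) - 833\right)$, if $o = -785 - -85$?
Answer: $-2391$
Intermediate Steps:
$o = -700$ ($o = -785 + 85 = -700$)
$-4358 - \left(\left(-434 + o\right) - 833\right) = -4358 - \left(\left(-434 - 700\right) - 833\right) = -4358 - \left(-1134 - 833\right) = -4358 - -1967 = -4358 + 1967 = -2391$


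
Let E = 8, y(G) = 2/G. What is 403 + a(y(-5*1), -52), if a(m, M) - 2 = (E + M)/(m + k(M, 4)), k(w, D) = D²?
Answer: 15685/39 ≈ 402.18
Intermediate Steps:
a(m, M) = 2 + (8 + M)/(16 + m) (a(m, M) = 2 + (8 + M)/(m + 4²) = 2 + (8 + M)/(m + 16) = 2 + (8 + M)/(16 + m))
403 + a(y(-5*1), -52) = 403 + (40 - 52 + 2*(2/((-5*1))))/(16 + 2/((-5*1))) = 403 + (40 - 52 + 2*(2/(-5)))/(16 + 2/(-5)) = 403 + (40 - 52 + 2*(2*(-⅕)))/(16 + 2*(-⅕)) = 403 + (40 - 52 + 2*(-⅖))/(16 - ⅖) = 403 + (40 - 52 - ⅘)/(78/5) = 403 + (5/78)*(-64/5) = 403 - 32/39 = 15685/39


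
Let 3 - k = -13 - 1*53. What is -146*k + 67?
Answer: -10007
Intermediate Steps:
k = 69 (k = 3 - (-13 - 1*53) = 3 - (-13 - 53) = 3 - 1*(-66) = 3 + 66 = 69)
-146*k + 67 = -146*69 + 67 = -10074 + 67 = -10007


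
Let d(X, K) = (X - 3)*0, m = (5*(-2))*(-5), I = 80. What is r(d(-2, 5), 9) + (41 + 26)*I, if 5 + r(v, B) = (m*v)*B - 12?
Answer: 5343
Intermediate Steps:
m = 50 (m = -10*(-5) = 50)
d(X, K) = 0 (d(X, K) = (-3 + X)*0 = 0)
r(v, B) = -17 + 50*B*v (r(v, B) = -5 + ((50*v)*B - 12) = -5 + (50*B*v - 12) = -5 + (-12 + 50*B*v) = -17 + 50*B*v)
r(d(-2, 5), 9) + (41 + 26)*I = (-17 + 50*9*0) + (41 + 26)*80 = (-17 + 0) + 67*80 = -17 + 5360 = 5343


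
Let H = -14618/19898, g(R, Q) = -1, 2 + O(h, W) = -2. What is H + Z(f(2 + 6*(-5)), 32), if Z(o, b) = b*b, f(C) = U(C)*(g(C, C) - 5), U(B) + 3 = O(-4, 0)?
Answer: 10180467/9949 ≈ 1023.3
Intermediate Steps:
O(h, W) = -4 (O(h, W) = -2 - 2 = -4)
U(B) = -7 (U(B) = -3 - 4 = -7)
f(C) = 42 (f(C) = -7*(-1 - 5) = -7*(-6) = 42)
Z(o, b) = b**2
H = -7309/9949 (H = -14618*1/19898 = -7309/9949 ≈ -0.73465)
H + Z(f(2 + 6*(-5)), 32) = -7309/9949 + 32**2 = -7309/9949 + 1024 = 10180467/9949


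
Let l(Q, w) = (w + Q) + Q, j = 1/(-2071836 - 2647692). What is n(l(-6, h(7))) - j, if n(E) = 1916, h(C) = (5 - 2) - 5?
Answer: 9042615649/4719528 ≈ 1916.0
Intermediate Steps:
h(C) = -2 (h(C) = 3 - 5 = -2)
j = -1/4719528 (j = 1/(-4719528) = -1/4719528 ≈ -2.1189e-7)
l(Q, w) = w + 2*Q (l(Q, w) = (Q + w) + Q = w + 2*Q)
n(l(-6, h(7))) - j = 1916 - 1*(-1/4719528) = 1916 + 1/4719528 = 9042615649/4719528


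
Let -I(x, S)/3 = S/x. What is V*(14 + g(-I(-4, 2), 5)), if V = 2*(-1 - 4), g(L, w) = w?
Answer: -190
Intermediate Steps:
I(x, S) = -3*S/x
V = -10 (V = 2*(-5) = -10)
V*(14 + g(-I(-4, 2), 5)) = -10*(14 + 5) = -10*19 = -190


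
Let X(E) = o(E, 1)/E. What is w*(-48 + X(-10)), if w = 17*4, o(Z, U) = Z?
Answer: -3196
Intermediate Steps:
w = 68
X(E) = 1 (X(E) = E/E = 1)
w*(-48 + X(-10)) = 68*(-48 + 1) = 68*(-47) = -3196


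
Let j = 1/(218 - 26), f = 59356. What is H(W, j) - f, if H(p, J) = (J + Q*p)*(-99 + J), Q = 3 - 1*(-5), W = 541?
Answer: -17982479423/36864 ≈ -4.8781e+5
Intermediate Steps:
Q = 8 (Q = 3 + 5 = 8)
j = 1/192 ≈ 0.0052083
H(p, J) = (-99 + J)*(J + 8*p) (H(p, J) = (J + 8*p)*(-99 + J) = (-99 + J)*(J + 8*p))
H(W, j) - f = ((1/192)² - 792*541 - 99*1/192 + 8*(1/192)*541) - 1*59356 = (1/36864 - 428472 - 33/64 + 541/24) - 59356 = -15794379839/36864 - 59356 = -17982479423/36864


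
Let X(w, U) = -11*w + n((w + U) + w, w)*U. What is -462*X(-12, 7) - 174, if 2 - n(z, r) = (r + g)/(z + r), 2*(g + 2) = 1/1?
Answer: -1917495/29 ≈ -66121.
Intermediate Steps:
g = -3/2 (g = -2 + (1/1)/2 = -2 + (1*1)/2 = -2 + (½)*1 = -2 + ½ = -3/2 ≈ -1.5000)
n(z, r) = 2 - (-3/2 + r)/(r + z) (n(z, r) = 2 - (r - 3/2)/(z + r) = 2 - (-3/2 + r)/(r + z))
X(w, U) = -11*w + U*(3/2 + 2*U + 5*w)/(U + 3*w) (X(w, U) = -11*w + ((3/2 + w + 2*((w + U) + w))/(w + ((w + U) + w)))*U = -11*w + ((3/2 + w + 2*((U + w) + w))/(w + ((U + w) + w)))*U = -11*w + ((3/2 + w + 2*(U + 2*w))/(w + (U + 2*w)))*U = -11*w + ((3/2 + w + (2*U + 4*w))/(U + 3*w))*U = -11*w + ((3/2 + 2*U + 5*w)/(U + 3*w))*U = -11*w + U*(3/2 + 2*U + 5*w)/(U + 3*w))
-462*X(-12, 7) - 174 = -231*(7*(3 + 4*7 + 10*(-12)) - 22*(-12)*(7 + 3*(-12)))/(7 + 3*(-12)) - 174 = -231*(7*(3 + 28 - 120) - 22*(-12)*(7 - 36))/(7 - 36) - 174 = -231*(7*(-89) - 22*(-12)*(-29))/(-29) - 174 = -231*(-1)*(-623 - 7656)/29 - 174 = -231*(-1)*(-8279)/29 - 174 = -462*8279/58 - 174 = -1912449/29 - 174 = -1917495/29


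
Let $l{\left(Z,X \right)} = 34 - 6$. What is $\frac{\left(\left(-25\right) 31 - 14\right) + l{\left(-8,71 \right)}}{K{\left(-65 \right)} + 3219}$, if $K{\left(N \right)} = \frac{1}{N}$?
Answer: $- \frac{49465}{209234} \approx -0.23641$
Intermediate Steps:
$l{\left(Z,X \right)} = 28$
$\frac{\left(\left(-25\right) 31 - 14\right) + l{\left(-8,71 \right)}}{K{\left(-65 \right)} + 3219} = \frac{\left(\left(-25\right) 31 - 14\right) + 28}{\frac{1}{-65} + 3219} = \frac{\left(-775 - 14\right) + 28}{- \frac{1}{65} + 3219} = \frac{-789 + 28}{\frac{209234}{65}} = \left(-761\right) \frac{65}{209234} = - \frac{49465}{209234}$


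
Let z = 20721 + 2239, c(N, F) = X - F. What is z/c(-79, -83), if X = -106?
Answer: -22960/23 ≈ -998.26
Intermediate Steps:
c(N, F) = -106 - F
z = 22960
z/c(-79, -83) = 22960/(-106 - 1*(-83)) = 22960/(-106 + 83) = 22960/(-23) = 22960*(-1/23) = -22960/23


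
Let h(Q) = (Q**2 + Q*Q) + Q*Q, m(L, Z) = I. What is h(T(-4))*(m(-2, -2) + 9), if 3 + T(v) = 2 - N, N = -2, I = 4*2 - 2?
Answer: 45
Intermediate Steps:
I = 6 (I = 8 - 2 = 6)
m(L, Z) = 6
T(v) = 1 (T(v) = -3 + (2 - 1*(-2)) = -3 + (2 + 2) = -3 + 4 = 1)
h(Q) = 3*Q**2 (h(Q) = (Q**2 + Q**2) + Q**2 = 2*Q**2 + Q**2 = 3*Q**2)
h(T(-4))*(m(-2, -2) + 9) = (3*1**2)*(6 + 9) = (3*1)*15 = 3*15 = 45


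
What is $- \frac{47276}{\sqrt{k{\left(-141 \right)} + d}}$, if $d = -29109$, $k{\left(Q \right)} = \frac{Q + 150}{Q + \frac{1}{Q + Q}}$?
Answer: $\frac{47276 i \sqrt{46024229301915}}{1157463705} \approx 277.09 i$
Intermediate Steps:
$k{\left(Q \right)} = \frac{150 + Q}{Q + \frac{1}{2 Q}}$
$- \frac{47276}{\sqrt{k{\left(-141 \right)} + d}} = - \frac{47276}{\sqrt{2 \left(-141\right) \frac{1}{1 + 2 \left(-141\right)^{2}} \left(150 - 141\right) - 29109}} = - \frac{47276}{\sqrt{2 \left(-141\right) \frac{1}{1 + 2 \cdot 19881} \cdot 9 - 29109}} = - \frac{47276}{\sqrt{2 \left(-141\right) \frac{1}{1 + 39762} \cdot 9 - 29109}} = - \frac{47276}{\sqrt{2 \left(-141\right) \frac{1}{39763} \cdot 9 - 29109}} = - \frac{47276}{\sqrt{- \frac{2538}{39763} - 29109}} = - \frac{47276}{\sqrt{- \frac{1157463705}{39763}}} = - \frac{47276}{\frac{1}{39763} i \sqrt{46024229301915}} = - 47276 \left(- \frac{i \sqrt{46024229301915}}{1157463705}\right) = \frac{47276 i \sqrt{46024229301915}}{1157463705}$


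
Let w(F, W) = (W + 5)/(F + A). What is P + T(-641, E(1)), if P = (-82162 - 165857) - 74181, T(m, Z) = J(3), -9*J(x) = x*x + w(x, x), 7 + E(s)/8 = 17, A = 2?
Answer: -14499053/45 ≈ -3.2220e+5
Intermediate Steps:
E(s) = 80 (E(s) = -56 + 8*17 = -56 + 136 = 80)
w(F, W) = (5 + W)/(2 + F) (w(F, W) = (W + 5)/(F + 2) = (5 + W)/(2 + F))
J(x) = -x²/9 - (5 + x)/(9*(2 + x)) (J(x) = -(x*x + (5 + x)/(2 + x))/9 = -(x² + (5 + x)/(2 + x))/9 = -x²/9 - (5 + x)/(9*(2 + x)))
T(m, Z) = -53/45 (T(m, Z) = (-5 - 1*3 + 3²*(-2 - 1*3))/(9*(2 + 3)) = (⅑)*(-5 - 3 + 9*(-2 - 3))/5 = (⅑)*(⅕)*(-5 - 3 + 9*(-5)) = (⅑)*(⅕)*(-5 - 3 - 45) = (⅑)*(⅕)*(-53) = -53/45)
P = -322200 (P = -248019 - 74181 = -322200)
P + T(-641, E(1)) = -322200 - 53/45 = -14499053/45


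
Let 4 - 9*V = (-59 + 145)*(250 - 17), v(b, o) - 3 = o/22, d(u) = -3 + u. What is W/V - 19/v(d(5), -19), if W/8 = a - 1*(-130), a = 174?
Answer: -522386/52311 ≈ -9.9862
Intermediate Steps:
W = 2432 (W = 8*(174 - 1*(-130)) = 8*(174 + 130) = 8*304 = 2432)
v(b, o) = 3 + o/22
V = -2226 (V = 4/9 - (-59 + 145)*(250 - 17)/9 = 4/9 - 86*233/9 = 4/9 - ⅑*20038 = 4/9 - 20038/9 = -2226)
W/V - 19/v(d(5), -19) = 2432/(-2226) - 19/(3 + (1/22)*(-19)) = 2432*(-1/2226) - 19/(3 - 19/22) = -1216/1113 - 19/47/22 = -1216/1113 - 19*22/47 = -1216/1113 - 418/47 = -522386/52311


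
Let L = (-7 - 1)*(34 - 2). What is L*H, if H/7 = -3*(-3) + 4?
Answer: -23296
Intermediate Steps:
L = -256 (L = -8*32 = -256)
H = 91 (H = 7*(-3*(-3) + 4) = 7*(9 + 4) = 7*13 = 91)
L*H = -256*91 = -23296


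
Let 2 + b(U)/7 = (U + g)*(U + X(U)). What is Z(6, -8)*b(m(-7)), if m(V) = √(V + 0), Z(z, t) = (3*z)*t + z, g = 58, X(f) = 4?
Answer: -215418 - 59892*I*√7 ≈ -2.1542e+5 - 1.5846e+5*I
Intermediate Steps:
Z(z, t) = z + 3*t*z (Z(z, t) = 3*t*z + z = z + 3*t*z)
m(V) = √V
b(U) = -14 + 7*(4 + U)*(58 + U) (b(U) = -14 + 7*((U + 58)*(U + 4)) = -14 + 7*((58 + U)*(4 + U)) = -14 + 7*((4 + U)*(58 + U)) = -14 + 7*(4 + U)*(58 + U))
Z(6, -8)*b(m(-7)) = (6*(1 + 3*(-8)))*(1610 + 7*(√(-7))² + 434*√(-7)) = (6*(1 - 24))*(1610 + 7*(I*√7)² + 434*(I*√7)) = (6*(-23))*(1610 + 7*(-7) + 434*I*√7) = -138*(1610 - 49 + 434*I*√7) = -138*(1561 + 434*I*√7) = -215418 - 59892*I*√7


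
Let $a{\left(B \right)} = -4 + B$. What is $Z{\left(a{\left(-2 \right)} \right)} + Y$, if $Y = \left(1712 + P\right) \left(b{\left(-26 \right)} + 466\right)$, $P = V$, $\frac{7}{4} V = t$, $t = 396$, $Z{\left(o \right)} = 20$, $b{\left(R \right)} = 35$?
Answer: $\frac{6797708}{7} \approx 9.711 \cdot 10^{5}$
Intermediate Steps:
$V = \frac{1584}{7}$ ($V = \frac{4}{7} \cdot 396 = \frac{1584}{7} \approx 226.29$)
$P = \frac{1584}{7} \approx 226.29$
$Y = \frac{6797568}{7}$ ($Y = \left(1712 + \frac{1584}{7}\right) \left(35 + 466\right) = \frac{13568}{7} \cdot 501 = \frac{6797568}{7} \approx 9.7108 \cdot 10^{5}$)
$Z{\left(a{\left(-2 \right)} \right)} + Y = 20 + \frac{6797568}{7} = \frac{6797708}{7}$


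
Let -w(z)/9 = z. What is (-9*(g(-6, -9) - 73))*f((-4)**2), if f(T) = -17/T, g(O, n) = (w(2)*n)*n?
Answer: -234243/16 ≈ -14640.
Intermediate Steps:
w(z) = -9*z
g(O, n) = -18*n**2 (g(O, n) = ((-9*2)*n)*n = (-18*n)*n = -18*n**2)
(-9*(g(-6, -9) - 73))*f((-4)**2) = (-9*(-18*(-9)**2 - 73))*(-17/((-4)**2)) = (-9*(-18*81 - 73))*(-17/16) = (-9*(-1458 - 73))*(-17*1/16) = -9*(-1531)*(-17/16) = 13779*(-17/16) = -234243/16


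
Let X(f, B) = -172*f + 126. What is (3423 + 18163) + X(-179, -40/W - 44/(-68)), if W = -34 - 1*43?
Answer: 52500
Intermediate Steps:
W = -77 (W = -34 - 43 = -77)
X(f, B) = 126 - 172*f
(3423 + 18163) + X(-179, -40/W - 44/(-68)) = (3423 + 18163) + (126 - 172*(-179)) = 21586 + (126 + 30788) = 21586 + 30914 = 52500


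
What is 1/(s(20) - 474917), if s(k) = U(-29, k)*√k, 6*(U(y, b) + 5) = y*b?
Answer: -4274253/2029913551501 + 1830*√5/2029913551501 ≈ -2.1036e-6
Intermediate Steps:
U(y, b) = -5 + b*y/6 (U(y, b) = -5 + (y*b)/6 = -5 + (b*y)/6 = -5 + b*y/6)
s(k) = √k*(-5 - 29*k/6) (s(k) = (-5 + (⅙)*k*(-29))*√k = (-5 - 29*k/6)*√k = √k*(-5 - 29*k/6))
1/(s(20) - 474917) = 1/(√20*(-30 - 29*20)/6 - 474917) = 1/((2*√5)*(-30 - 580)/6 - 474917) = 1/((⅙)*(2*√5)*(-610) - 474917) = 1/(-610*√5/3 - 474917) = 1/(-474917 - 610*√5/3)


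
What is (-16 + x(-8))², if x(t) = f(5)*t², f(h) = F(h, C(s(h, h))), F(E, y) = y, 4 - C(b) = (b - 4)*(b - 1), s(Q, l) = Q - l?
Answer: 256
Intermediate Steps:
C(b) = 4 - (-1 + b)*(-4 + b) (C(b) = 4 - (b - 4)*(b - 1) = 4 - (-4 + b)*(-1 + b) = 4 - (-1 + b)*(-4 + b))
f(h) = 0 (f(h) = (h - h)*(5 - (h - h)) = 0*(5 - 1*0) = 0*(5 + 0) = 0*5 = 0)
x(t) = 0 (x(t) = 0*t² = 0)
(-16 + x(-8))² = (-16 + 0)² = (-16)² = 256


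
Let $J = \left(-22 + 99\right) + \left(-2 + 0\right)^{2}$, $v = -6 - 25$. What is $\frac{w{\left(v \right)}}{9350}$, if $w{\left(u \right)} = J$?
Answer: $\frac{81}{9350} \approx 0.0086631$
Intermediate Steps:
$v = -31$
$J = 81$ ($J = 77 + \left(-2\right)^{2} = 77 + 4 = 81$)
$w{\left(u \right)} = 81$
$\frac{w{\left(v \right)}}{9350} = \frac{81}{9350}$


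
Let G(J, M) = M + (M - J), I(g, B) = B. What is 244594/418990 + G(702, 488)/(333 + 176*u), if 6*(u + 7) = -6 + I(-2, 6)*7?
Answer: 76602259/32890715 ≈ 2.3290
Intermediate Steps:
u = -1 (u = -7 + (-6 + 6*7)/6 = -7 + (-6 + 42)/6 = -7 + (⅙)*36 = -7 + 6 = -1)
G(J, M) = -J + 2*M
244594/418990 + G(702, 488)/(333 + 176*u) = 244594/418990 + (-1*702 + 2*488)/(333 + 176*(-1)) = 244594*(1/418990) + (-702 + 976)/(333 - 176) = 122297/209495 + 274/157 = 76602259/32890715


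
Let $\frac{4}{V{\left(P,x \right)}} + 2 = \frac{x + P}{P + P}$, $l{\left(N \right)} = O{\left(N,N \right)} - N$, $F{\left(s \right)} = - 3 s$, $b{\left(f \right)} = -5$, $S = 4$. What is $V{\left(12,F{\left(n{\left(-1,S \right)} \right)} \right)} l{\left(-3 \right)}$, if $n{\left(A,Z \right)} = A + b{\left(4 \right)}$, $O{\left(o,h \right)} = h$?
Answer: $0$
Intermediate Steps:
$n{\left(A,Z \right)} = -5 + A$ ($n{\left(A,Z \right)} = A - 5 = -5 + A$)
$l{\left(N \right)} = 0$ ($l{\left(N \right)} = N - N = 0$)
$V{\left(P,x \right)} = \frac{4}{-2 + \frac{P + x}{2 P}}$ ($V{\left(P,x \right)} = \frac{4}{-2 + \frac{x + P}{P + P}} = \frac{4}{-2 + \frac{P + x}{2 P}}$)
$V{\left(12,F{\left(n{\left(-1,S \right)} \right)} \right)} l{\left(-3 \right)} = 8 \cdot 12 \frac{1}{- 3 \left(-5 - 1\right) - 36} \cdot 0 = 8 \cdot 12 \frac{1}{\left(-3\right) \left(-6\right) - 36} \cdot 0 = 8 \cdot 12 \frac{1}{18 - 36} \cdot 0 = 8 \cdot 12 \frac{1}{-18} \cdot 0 = 8 \cdot 12 \left(- \frac{1}{18}\right) 0 = \left(- \frac{16}{3}\right) 0 = 0$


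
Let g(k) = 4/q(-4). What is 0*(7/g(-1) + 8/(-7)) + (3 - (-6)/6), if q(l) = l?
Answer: 4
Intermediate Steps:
g(k) = -1 (g(k) = 4/(-4) = 4*(-¼) = -1)
0*(7/g(-1) + 8/(-7)) + (3 - (-6)/6) = 0*(7/(-1) + 8/(-7)) + (3 - (-6)/6) = 0*(7*(-1) + 8*(-⅐)) + (3 - (-6)/6) = 0*(-7 - 8/7) + (3 - 1*(-1)) = 0*(-57/7) + (3 + 1) = 0 + 4 = 4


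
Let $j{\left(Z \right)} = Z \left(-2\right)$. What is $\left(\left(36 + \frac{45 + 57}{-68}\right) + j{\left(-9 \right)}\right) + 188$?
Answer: $\frac{481}{2} \approx 240.5$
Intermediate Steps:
$j{\left(Z \right)} = - 2 Z$
$\left(\left(36 + \frac{45 + 57}{-68}\right) + j{\left(-9 \right)}\right) + 188 = \left(\left(36 + \frac{45 + 57}{-68}\right) - -18\right) + 188 = \left(\left(36 + 102 \left(- \frac{1}{68}\right)\right) + 18\right) + 188 = \left(\left(36 - \frac{3}{2}\right) + 18\right) + 188 = \left(\frac{69}{2} + 18\right) + 188 = \frac{105}{2} + 188 = \frac{481}{2}$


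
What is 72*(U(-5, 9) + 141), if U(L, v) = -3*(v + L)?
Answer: 9288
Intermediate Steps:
U(L, v) = -3*L - 3*v (U(L, v) = -3*(L + v) = -3*L - 3*v)
72*(U(-5, 9) + 141) = 72*((-3*(-5) - 3*9) + 141) = 72*((15 - 27) + 141) = 72*(-12 + 141) = 72*129 = 9288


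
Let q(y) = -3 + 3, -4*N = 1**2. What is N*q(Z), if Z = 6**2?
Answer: 0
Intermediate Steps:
Z = 36
N = -1/4 (N = -1/4*1**2 = -1/4*1 = -1/4 ≈ -0.25000)
q(y) = 0
N*q(Z) = -1/4*0 = 0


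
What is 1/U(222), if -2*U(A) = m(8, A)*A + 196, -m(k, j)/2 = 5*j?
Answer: 1/246322 ≈ 4.0597e-6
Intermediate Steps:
m(k, j) = -10*j
U(A) = -98 + 5*A² (U(A) = -((-10*A)*A + 196)/2 = -(-10*A² + 196)/2 = -(196 - 10*A²)/2 = -98 + 5*A²)
1/U(222) = 1/(-98 + 5*222²) = 1/(-98 + 5*49284) = 1/(-98 + 246420) = 1/246322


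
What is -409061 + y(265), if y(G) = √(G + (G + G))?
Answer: -409061 + √795 ≈ -4.0903e+5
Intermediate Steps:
y(G) = √3*√G (y(G) = √(G + 2*G) = √(3*G) = √3*√G)
-409061 + y(265) = -409061 + √3*√265 = -409061 + √795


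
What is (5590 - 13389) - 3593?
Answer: -11392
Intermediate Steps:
(5590 - 13389) - 3593 = -7799 - 3593 = -11392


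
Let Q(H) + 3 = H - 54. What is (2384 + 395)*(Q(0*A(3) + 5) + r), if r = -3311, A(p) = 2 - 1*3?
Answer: -9345777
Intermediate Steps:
A(p) = -1 (A(p) = 2 - 3 = -1)
Q(H) = -57 + H (Q(H) = -3 + (H - 54) = -3 + (-54 + H) = -57 + H)
(2384 + 395)*(Q(0*A(3) + 5) + r) = (2384 + 395)*((-57 + (0*(-1) + 5)) - 3311) = 2779*((-57 + (0 + 5)) - 3311) = 2779*((-57 + 5) - 3311) = 2779*(-52 - 3311) = 2779*(-3363) = -9345777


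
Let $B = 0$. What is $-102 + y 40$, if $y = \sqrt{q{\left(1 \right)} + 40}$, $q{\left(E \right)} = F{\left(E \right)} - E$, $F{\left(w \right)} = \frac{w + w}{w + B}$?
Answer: $-102 + 40 \sqrt{41} \approx 154.13$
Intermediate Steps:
$F{\left(w \right)} = 2$ ($F{\left(w \right)} = \frac{w + w}{w + 0} = \frac{2 w}{w} = 2$)
$q{\left(E \right)} = 2 - E$
$y = \sqrt{41}$ ($y = \sqrt{\left(2 - 1\right) + 40} = \sqrt{1 + 40} = \sqrt{41} \approx 6.4031$)
$-102 + y 40 = -102 + \sqrt{41} \cdot 40 = -102 + 40 \sqrt{41}$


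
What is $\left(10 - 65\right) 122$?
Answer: $-6710$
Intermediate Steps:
$\left(10 - 65\right) 122 = \left(-55\right) 122 = -6710$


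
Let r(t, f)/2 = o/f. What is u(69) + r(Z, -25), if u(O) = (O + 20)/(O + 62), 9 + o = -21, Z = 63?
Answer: 2017/655 ≈ 3.0794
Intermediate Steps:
o = -30 (o = -9 - 21 = -30)
u(O) = (20 + O)/(62 + O)
r(t, f) = -60/f (r(t, f) = 2*(-30/f) = -60/f)
u(69) + r(Z, -25) = (20 + 69)/(62 + 69) - 60/(-25) = 89/131 - 60*(-1/25) = (1/131)*89 + 12/5 = 89/131 + 12/5 = 2017/655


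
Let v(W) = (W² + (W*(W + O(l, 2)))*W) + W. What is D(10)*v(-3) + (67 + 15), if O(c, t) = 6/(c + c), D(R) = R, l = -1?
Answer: -398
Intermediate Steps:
O(c, t) = 3/c (O(c, t) = 6/((2*c)) = 6*(1/(2*c)) = 3/c)
v(W) = W + W² + W²*(-3 + W) (v(W) = (W² + (W*(W + 3/(-1)))*W) + W = (W² + (W*(W + 3*(-1)))*W) + W = (W² + (W*(W - 3))*W) + W = (W² + (W*(-3 + W))*W) + W = (W² + W²*(-3 + W)) + W = W + W² + W²*(-3 + W))
D(10)*v(-3) + (67 + 15) = 10*(-3*(1 + (-3)² - 2*(-3))) + (67 + 15) = 10*(-3*(1 + 9 + 6)) + 82 = 10*(-3*16) + 82 = 10*(-48) + 82 = -480 + 82 = -398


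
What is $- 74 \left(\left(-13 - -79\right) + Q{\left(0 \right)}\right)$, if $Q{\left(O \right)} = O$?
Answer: $-4884$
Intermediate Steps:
$- 74 \left(\left(-13 - -79\right) + Q{\left(0 \right)}\right) = - 74 \left(\left(-13 - -79\right) + 0\right) = - 74 \left(\left(-13 + 79\right) + 0\right) = - 74 \left(66 + 0\right) = \left(-74\right) 66 = -4884$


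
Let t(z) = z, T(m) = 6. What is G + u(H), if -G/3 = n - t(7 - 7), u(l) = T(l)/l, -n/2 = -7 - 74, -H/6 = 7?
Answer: -3403/7 ≈ -486.14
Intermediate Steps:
H = -42 (H = -6*7 = -42)
n = 162 (n = -2*(-7 - 74) = -2*(-81) = 162)
u(l) = 6/l
G = -486 (G = -3*(162 - (7 - 7)) = -3*(162 - 1*0) = -3*(162 + 0) = -3*162 = -486)
G + u(H) = -486 + 6/(-42) = -486 + 6*(-1/42) = -486 - ⅐ = -3403/7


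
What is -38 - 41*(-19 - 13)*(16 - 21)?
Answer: -6598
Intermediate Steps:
-38 - 41*(-19 - 13)*(16 - 21) = -38 - (-1312)*(-5) = -38 - 41*160 = -38 - 6560 = -6598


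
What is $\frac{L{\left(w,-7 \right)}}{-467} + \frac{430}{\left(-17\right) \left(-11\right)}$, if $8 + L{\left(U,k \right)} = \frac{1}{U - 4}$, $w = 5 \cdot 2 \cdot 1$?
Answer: $\frac{1213649}{523974} \approx 2.3162$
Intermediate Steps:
$w = 10$ ($w = 10 \cdot 1 = 10$)
$L{\left(U,k \right)} = -8 + \frac{1}{-4 + U}$ ($L{\left(U,k \right)} = -8 + \frac{1}{U - 4} = -8 + \frac{1}{-4 + U}$)
$\frac{L{\left(w,-7 \right)}}{-467} + \frac{430}{\left(-17\right) \left(-11\right)} = \frac{\frac{1}{-4 + 10} \left(33 - 80\right)}{-467} + \frac{430}{\left(-17\right) \left(-11\right)} = \frac{33 - 80}{6} \left(- \frac{1}{467}\right) + \frac{430}{187} = \frac{1}{6} \left(-47\right) \left(- \frac{1}{467}\right) + 430 \cdot \frac{1}{187} = \left(- \frac{47}{6}\right) \left(- \frac{1}{467}\right) + \frac{430}{187} = \frac{47}{2802} + \frac{430}{187} = \frac{1213649}{523974}$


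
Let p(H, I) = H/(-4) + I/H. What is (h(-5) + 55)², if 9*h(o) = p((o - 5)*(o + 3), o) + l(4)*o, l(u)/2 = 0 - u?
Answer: 4490161/1296 ≈ 3464.6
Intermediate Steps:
p(H, I) = -H/4 + I/H (p(H, I) = H*(-¼) + I/H = -H/4 + I/H)
l(u) = -2*u (l(u) = 2*(0 - u) = 2*(-u) = -2*u)
h(o) = -8*o/9 - (-5 + o)*(3 + o)/36 + o/(9*(-5 + o)*(3 + o)) (h(o) = ((-(o - 5)*(o + 3)/4 + o/(((o - 5)*(o + 3)))) + (-2*4)*o)/9 = ((-(-5 + o)*(3 + o)/4 + o/(((-5 + o)*(3 + o)))) - 8*o)/9 = ((-(-5 + o)*(3 + o)/4 + o*(1/((-5 + o)*(3 + o)))) - 8*o)/9 = ((-(-5 + o)*(3 + o)/4 + o/((-5 + o)*(3 + o))) - 8*o)/9 = (-8*o - (-5 + o)*(3 + o)/4 + o/((-5 + o)*(3 + o)))/9 = -8*o/9 - (-5 + o)*(3 + o)/36 + o/(9*(-5 + o)*(3 + o)))
(h(-5) + 55)² = ((-225 - 1*(-5)⁴ - 28*(-5)³ + 90*(-5)² + 424*(-5))/(36*(-15 + (-5)² - 2*(-5))) + 55)² = ((-225 - 1*625 - 28*(-125) + 90*25 - 2120)/(36*(-15 + 25 + 10)) + 55)² = ((1/36)*(-225 - 625 + 3500 + 2250 - 2120)/20 + 55)² = ((1/36)*(1/20)*2780 + 55)² = (139/36 + 55)² = (2119/36)² = 4490161/1296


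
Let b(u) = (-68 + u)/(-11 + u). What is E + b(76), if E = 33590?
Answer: 2183358/65 ≈ 33590.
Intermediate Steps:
b(u) = (-68 + u)/(-11 + u)
E + b(76) = 33590 + (-68 + 76)/(-11 + 76) = 33590 + 8/65 = 2183358/65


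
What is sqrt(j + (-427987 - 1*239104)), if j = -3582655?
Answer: 9*I*sqrt(52466) ≈ 2061.5*I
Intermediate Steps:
sqrt(j + (-427987 - 1*239104)) = sqrt(-3582655 + (-427987 - 1*239104)) = sqrt(-3582655 + (-427987 - 239104)) = sqrt(-3582655 - 667091) = sqrt(-4249746) = 9*I*sqrt(52466)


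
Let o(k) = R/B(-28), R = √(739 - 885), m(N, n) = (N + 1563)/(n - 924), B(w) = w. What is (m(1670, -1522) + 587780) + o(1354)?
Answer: 1437706647/2446 - I*√146/28 ≈ 5.8778e+5 - 0.43154*I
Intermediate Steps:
m(N, n) = (1563 + N)/(-924 + n)
R = I*√146 (R = √(-146) = I*√146 ≈ 12.083*I)
o(k) = -I*√146/28 (o(k) = (I*√146)/(-28) = (I*√146)*(-1/28) = -I*√146/28)
(m(1670, -1522) + 587780) + o(1354) = ((1563 + 1670)/(-924 - 1522) + 587780) - I*√146/28 = (3233/(-2446) + 587780) - I*√146/28 = (-1/2446*3233 + 587780) - I*√146/28 = (-3233/2446 + 587780) - I*√146/28 = 1437706647/2446 - I*√146/28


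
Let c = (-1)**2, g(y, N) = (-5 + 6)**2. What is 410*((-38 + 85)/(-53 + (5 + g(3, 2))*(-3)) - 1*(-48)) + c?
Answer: 1378081/71 ≈ 19410.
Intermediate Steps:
g(y, N) = 1 (g(y, N) = 1**2 = 1)
c = 1
410*((-38 + 85)/(-53 + (5 + g(3, 2))*(-3)) - 1*(-48)) + c = 410*((-38 + 85)/(-53 + (5 + 1)*(-3)) - 1*(-48)) + 1 = 410*(47/(-53 + 6*(-3)) + 48) + 1 = 410*(47/(-53 - 18) + 48) + 1 = 410*(47/(-71) + 48) + 1 = 410*(47*(-1/71) + 48) + 1 = 410*(-47/71 + 48) + 1 = 410*(3361/71) + 1 = 1378010/71 + 1 = 1378081/71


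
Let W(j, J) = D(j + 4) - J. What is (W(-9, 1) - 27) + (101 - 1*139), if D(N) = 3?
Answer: -63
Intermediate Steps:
W(j, J) = 3 - J
(W(-9, 1) - 27) + (101 - 1*139) = ((3 - 1*1) - 27) + (101 - 1*139) = ((3 - 1) - 27) + (101 - 139) = (2 - 27) - 38 = -25 - 38 = -63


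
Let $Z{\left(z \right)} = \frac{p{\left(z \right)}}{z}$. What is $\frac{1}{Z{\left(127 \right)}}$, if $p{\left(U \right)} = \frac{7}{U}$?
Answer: $\frac{16129}{7} \approx 2304.1$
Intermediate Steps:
$Z{\left(z \right)} = \frac{7}{z^{2}}$ ($Z{\left(z \right)} = \frac{7 \frac{1}{z}}{z} = \frac{7}{z^{2}}$)
$\frac{1}{Z{\left(127 \right)}} = \frac{1}{7 \cdot \frac{1}{16129}} = \frac{1}{\frac{7}{16129}} = \frac{16129}{7}$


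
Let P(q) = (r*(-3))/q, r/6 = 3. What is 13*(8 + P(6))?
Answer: -13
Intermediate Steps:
r = 18 (r = 6*3 = 18)
P(q) = -54/q (P(q) = (18*(-3))/q = -54/q)
13*(8 + P(6)) = 13*(8 - 54/6) = 13*(8 - 54*⅙) = 13*(8 - 9) = 13*(-1) = -13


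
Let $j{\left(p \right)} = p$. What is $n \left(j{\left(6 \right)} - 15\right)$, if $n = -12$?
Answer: $108$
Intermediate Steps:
$n \left(j{\left(6 \right)} - 15\right) = - 12 \left(6 - 15\right) = \left(-12\right) \left(-9\right) = 108$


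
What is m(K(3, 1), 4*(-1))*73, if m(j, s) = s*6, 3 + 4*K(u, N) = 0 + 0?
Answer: -1752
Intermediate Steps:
K(u, N) = -¾ (K(u, N) = -¾ + (0 + 0)/4 = -¾ + (¼)*0 = -¾ + 0 = -¾)
m(j, s) = 6*s
m(K(3, 1), 4*(-1))*73 = (6*(4*(-1)))*73 = (6*(-4))*73 = -24*73 = -1752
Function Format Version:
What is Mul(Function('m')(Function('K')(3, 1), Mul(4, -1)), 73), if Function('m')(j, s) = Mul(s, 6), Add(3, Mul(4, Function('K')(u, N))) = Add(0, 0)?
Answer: -1752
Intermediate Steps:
Function('K')(u, N) = Rational(-3, 4) (Function('K')(u, N) = Add(Rational(-3, 4), Mul(Rational(1, 4), Add(0, 0))) = Add(Rational(-3, 4), Mul(Rational(1, 4), 0)) = Add(Rational(-3, 4), 0) = Rational(-3, 4))
Function('m')(j, s) = Mul(6, s)
Mul(Function('m')(Function('K')(3, 1), Mul(4, -1)), 73) = Mul(Mul(6, Mul(4, -1)), 73) = Mul(Mul(6, -4), 73) = Mul(-24, 73) = -1752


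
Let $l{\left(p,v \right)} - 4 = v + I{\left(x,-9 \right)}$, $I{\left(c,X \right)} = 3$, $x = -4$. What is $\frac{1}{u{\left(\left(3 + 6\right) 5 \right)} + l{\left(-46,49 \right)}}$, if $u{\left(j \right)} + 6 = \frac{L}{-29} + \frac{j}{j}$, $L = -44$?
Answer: $\frac{29}{1523} \approx 0.019041$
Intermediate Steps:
$u{\left(j \right)} = - \frac{101}{29}$ ($u{\left(j \right)} = -6 + \left(- \frac{44}{-29} + \frac{j}{j}\right) = -6 + \left(\left(-44\right) \left(- \frac{1}{29}\right) + 1\right) = -6 + \left(\frac{44}{29} + 1\right) = -6 + \frac{73}{29} = - \frac{101}{29}$)
$l{\left(p,v \right)} = 7 + v$ ($l{\left(p,v \right)} = 4 + \left(v + 3\right) = 4 + \left(3 + v\right) = 7 + v$)
$\frac{1}{u{\left(\left(3 + 6\right) 5 \right)} + l{\left(-46,49 \right)}} = \frac{1}{- \frac{101}{29} + \left(7 + 49\right)} = \frac{1}{- \frac{101}{29} + 56} = \frac{1}{\frac{1523}{29}} = \frac{29}{1523}$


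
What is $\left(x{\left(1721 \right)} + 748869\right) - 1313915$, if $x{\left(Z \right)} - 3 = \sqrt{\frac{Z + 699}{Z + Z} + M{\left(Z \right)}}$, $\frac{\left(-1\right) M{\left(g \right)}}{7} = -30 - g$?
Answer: $-565043 + \frac{\sqrt{36305367547}}{1721} \approx -5.6493 \cdot 10^{5}$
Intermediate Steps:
$M{\left(g \right)} = 210 + 7 g$ ($M{\left(g \right)} = - 7 \left(-30 - g\right) = 210 + 7 g$)
$x{\left(Z \right)} = 3 + \sqrt{210 + 7 Z + \frac{699 + Z}{2 Z}}$ ($x{\left(Z \right)} = 3 + \sqrt{\frac{Z + 699}{Z + Z} + \left(210 + 7 Z\right)} = 3 + \sqrt{\frac{699 + Z}{2 Z} + \left(210 + 7 Z\right)} = 3 + \sqrt{210 + 7 Z + \frac{699 + Z}{2 Z}}$)
$\left(x{\left(1721 \right)} + 748869\right) - 1313915 = \left(\left(3 + \frac{\sqrt{842 + 28 \cdot 1721 + \frac{1398}{1721}}}{2}\right) + 748869\right) - 1313915 = \left(\left(3 + \frac{\sqrt{842 + 48188 + 1398 \cdot \frac{1}{1721}}}{2}\right) + 748869\right) - 1313915 = \left(\left(3 + \frac{\sqrt{842 + 48188 + \frac{1398}{1721}}}{2}\right) + 748869\right) - 1313915 = \left(\left(3 + \frac{\sqrt{\frac{84382028}{1721}}}{2}\right) + 748869\right) - 1313915 = \left(\left(3 + \frac{\frac{2}{1721} \sqrt{36305367547}}{2}\right) + 748869\right) - 1313915 = \left(\left(3 + \frac{\sqrt{36305367547}}{1721}\right) + 748869\right) - 1313915 = \left(748872 + \frac{\sqrt{36305367547}}{1721}\right) - 1313915 = -565043 + \frac{\sqrt{36305367547}}{1721}$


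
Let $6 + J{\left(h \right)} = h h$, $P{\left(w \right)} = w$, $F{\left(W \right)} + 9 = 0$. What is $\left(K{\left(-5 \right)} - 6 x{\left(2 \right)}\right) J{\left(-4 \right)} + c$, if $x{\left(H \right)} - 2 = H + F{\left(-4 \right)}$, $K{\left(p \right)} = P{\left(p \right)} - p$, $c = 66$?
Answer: $366$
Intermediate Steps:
$F{\left(W \right)} = -9$ ($F{\left(W \right)} = -9 + 0 = -9$)
$K{\left(p \right)} = 0$ ($K{\left(p \right)} = p - p = 0$)
$x{\left(H \right)} = -7 + H$ ($x{\left(H \right)} = 2 + \left(H - 9\right) = 2 + \left(-9 + H\right) = -7 + H$)
$J{\left(h \right)} = -6 + h^{2}$ ($J{\left(h \right)} = -6 + h h = -6 + h^{2}$)
$\left(K{\left(-5 \right)} - 6 x{\left(2 \right)}\right) J{\left(-4 \right)} + c = \left(0 - 6 \left(-7 + 2\right)\right) \left(-6 + \left(-4\right)^{2}\right) + 66 = \left(0 - -30\right) \left(-6 + 16\right) + 66 = \left(0 + 30\right) 10 + 66 = 30 \cdot 10 + 66 = 300 + 66 = 366$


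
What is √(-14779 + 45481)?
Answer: √30702 ≈ 175.22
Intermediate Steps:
√(-14779 + 45481) = √30702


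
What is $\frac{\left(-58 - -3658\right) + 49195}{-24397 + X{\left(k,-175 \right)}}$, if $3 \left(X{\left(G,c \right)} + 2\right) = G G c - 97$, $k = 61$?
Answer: $- \frac{158385}{724469} \approx -0.21862$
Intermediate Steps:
$X{\left(G,c \right)} = - \frac{103}{3} + \frac{c G^{2}}{3}$ ($X{\left(G,c \right)} = -2 + \frac{G G c - 97}{3} = -2 + \frac{G^{2} c - 97}{3} = -2 + \frac{c G^{2} - 97}{3} = -2 + \frac{-97 + c G^{2}}{3} = -2 + \left(- \frac{97}{3} + \frac{c G^{2}}{3}\right) = - \frac{103}{3} + \frac{c G^{2}}{3}$)
$\frac{\left(-58 - -3658\right) + 49195}{-24397 + X{\left(k,-175 \right)}} = \frac{\left(-58 - -3658\right) + 49195}{-24397 + \left(- \frac{103}{3} + \frac{1}{3} \left(-175\right) 61^{2}\right)} = \frac{\left(-58 + 3658\right) + 49195}{-24397 + \left(- \frac{103}{3} + \frac{1}{3} \left(-175\right) 3721\right)} = \frac{3600 + 49195}{-24397 - \frac{651278}{3}} = \frac{52795}{-24397 - \frac{651278}{3}} = \frac{52795}{- \frac{724469}{3}} = 52795 \left(- \frac{3}{724469}\right) = - \frac{158385}{724469}$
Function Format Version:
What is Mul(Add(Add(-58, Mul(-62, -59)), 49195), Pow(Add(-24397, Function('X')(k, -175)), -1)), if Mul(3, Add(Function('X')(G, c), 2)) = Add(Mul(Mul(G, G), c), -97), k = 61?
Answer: Rational(-158385, 724469) ≈ -0.21862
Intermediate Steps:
Function('X')(G, c) = Add(Rational(-103, 3), Mul(Rational(1, 3), c, Pow(G, 2))) (Function('X')(G, c) = Add(-2, Mul(Rational(1, 3), Add(Mul(Mul(G, G), c), -97))) = Add(-2, Mul(Rational(1, 3), Add(Mul(Pow(G, 2), c), -97))) = Add(-2, Mul(Rational(1, 3), Add(Mul(c, Pow(G, 2)), -97))) = Add(-2, Mul(Rational(1, 3), Add(-97, Mul(c, Pow(G, 2))))) = Add(-2, Add(Rational(-97, 3), Mul(Rational(1, 3), c, Pow(G, 2)))) = Add(Rational(-103, 3), Mul(Rational(1, 3), c, Pow(G, 2))))
Mul(Add(Add(-58, Mul(-62, -59)), 49195), Pow(Add(-24397, Function('X')(k, -175)), -1)) = Mul(Add(Add(-58, Mul(-62, -59)), 49195), Pow(Add(-24397, Add(Rational(-103, 3), Mul(Rational(1, 3), -175, Pow(61, 2)))), -1)) = Mul(Add(Add(-58, 3658), 49195), Pow(Add(-24397, Add(Rational(-103, 3), Mul(Rational(1, 3), -175, 3721))), -1)) = Mul(Add(3600, 49195), Pow(Add(-24397, Add(Rational(-103, 3), Rational(-651175, 3))), -1)) = Mul(52795, Pow(Add(-24397, Rational(-651278, 3)), -1)) = Mul(52795, Pow(Rational(-724469, 3), -1)) = Mul(52795, Rational(-3, 724469)) = Rational(-158385, 724469)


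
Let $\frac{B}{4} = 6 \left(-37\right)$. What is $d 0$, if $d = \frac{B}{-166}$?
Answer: $0$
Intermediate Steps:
$B = -888$ ($B = 4 \cdot 6 \left(-37\right) = 4 \left(-222\right) = -888$)
$d = \frac{444}{83}$ ($d = - \frac{888}{-166} = \left(-888\right) \left(- \frac{1}{166}\right) = \frac{444}{83} \approx 5.3494$)
$d 0 = \frac{444}{83} \cdot 0 = 0$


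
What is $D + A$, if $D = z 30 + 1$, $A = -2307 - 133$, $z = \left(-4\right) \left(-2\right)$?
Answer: $-2199$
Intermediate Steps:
$z = 8$
$A = -2440$ ($A = -2307 - 133 = -2440$)
$D = 241$ ($D = 8 \cdot 30 + 1 = 240 + 1 = 241$)
$D + A = 241 - 2440 = -2199$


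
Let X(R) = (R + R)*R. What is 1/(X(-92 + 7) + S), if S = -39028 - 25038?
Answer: -1/49616 ≈ -2.0155e-5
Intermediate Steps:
S = -64066
X(R) = 2*R² (X(R) = (2*R)*R = 2*R²)
1/(X(-92 + 7) + S) = 1/(2*(-92 + 7)² - 64066) = 1/(2*(-85)² - 64066) = 1/(2*7225 - 64066) = 1/(14450 - 64066) = 1/(-49616) = -1/49616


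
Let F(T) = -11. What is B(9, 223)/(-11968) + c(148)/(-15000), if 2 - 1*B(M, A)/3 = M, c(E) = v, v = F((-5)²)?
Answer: 55831/22440000 ≈ 0.0024880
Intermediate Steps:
v = -11
c(E) = -11
B(M, A) = 6 - 3*M
B(9, 223)/(-11968) + c(148)/(-15000) = (6 - 3*9)/(-11968) - 11/(-15000) = (6 - 27)*(-1/11968) - 11*(-1/15000) = -21*(-1/11968) + 11/15000 = 21/11968 + 11/15000 = 55831/22440000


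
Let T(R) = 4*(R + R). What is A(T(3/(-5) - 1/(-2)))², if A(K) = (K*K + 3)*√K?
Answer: -33124/3125 ≈ -10.600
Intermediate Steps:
T(R) = 8*R (T(R) = 4*(2*R) = 8*R)
A(K) = √K*(3 + K²) (A(K) = (K² + 3)*√K = (3 + K²)*√K = √K*(3 + K²))
A(T(3/(-5) - 1/(-2)))² = (√(8*(3/(-5) - 1/(-2)))*(3 + (8*(3/(-5) - 1/(-2)))²))² = (√(8*(3*(-⅕) - 1*(-½)))*(3 + (8*(3*(-⅕) - 1*(-½)))²))² = (√(8*(-⅗ + ½))*(3 + (8*(-⅗ + ½))²))² = (√(8*(-⅒))*(3 + (8*(-⅒))²))² = (√(-⅘)*(3 + (-⅘)²))² = ((2*I*√5/5)*(3 + 16/25))² = ((2*I*√5/5)*(91/25))² = (182*I*√5/125)² = -33124/3125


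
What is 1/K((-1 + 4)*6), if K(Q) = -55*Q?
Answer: -1/990 ≈ -0.0010101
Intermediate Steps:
1/K((-1 + 4)*6) = 1/(-55*(-1 + 4)*6) = 1/(-165*6) = 1/(-55*18) = 1/(-990) = -1/990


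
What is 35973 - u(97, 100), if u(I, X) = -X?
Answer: 36073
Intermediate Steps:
35973 - u(97, 100) = 35973 - (-1)*100 = 35973 - 1*(-100) = 35973 + 100 = 36073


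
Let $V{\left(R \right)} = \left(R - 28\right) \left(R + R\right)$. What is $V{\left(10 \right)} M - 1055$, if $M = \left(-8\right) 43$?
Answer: $122785$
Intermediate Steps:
$M = -344$
$V{\left(R \right)} = 2 R \left(-28 + R\right)$ ($V{\left(R \right)} = \left(-28 + R\right) 2 R = 2 R \left(-28 + R\right)$)
$V{\left(10 \right)} M - 1055 = 2 \cdot 10 \left(-28 + 10\right) \left(-344\right) - 1055 = 2 \cdot 10 \left(-18\right) \left(-344\right) - 1055 = \left(-360\right) \left(-344\right) - 1055 = 123840 - 1055 = 122785$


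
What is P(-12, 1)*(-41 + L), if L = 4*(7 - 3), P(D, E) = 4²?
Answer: -400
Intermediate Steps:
P(D, E) = 16
L = 16 (L = 4*4 = 16)
P(-12, 1)*(-41 + L) = 16*(-41 + 16) = 16*(-25) = -400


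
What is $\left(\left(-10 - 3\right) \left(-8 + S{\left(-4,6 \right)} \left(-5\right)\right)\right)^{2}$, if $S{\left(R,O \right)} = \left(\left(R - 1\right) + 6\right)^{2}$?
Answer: $28561$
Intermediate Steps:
$S{\left(R,O \right)} = \left(5 + R\right)^{2}$ ($S{\left(R,O \right)} = \left(\left(-1 + R\right) + 6\right)^{2} = \left(5 + R\right)^{2}$)
$\left(\left(-10 - 3\right) \left(-8 + S{\left(-4,6 \right)} \left(-5\right)\right)\right)^{2} = \left(\left(-10 - 3\right) \left(-8 + \left(5 - 4\right)^{2} \left(-5\right)\right)\right)^{2} = \left(- 13 \left(-8 + 1^{2} \left(-5\right)\right)\right)^{2} = \left(- 13 \left(-8 + 1 \left(-5\right)\right)\right)^{2} = \left(- 13 \left(-8 - 5\right)\right)^{2} = \left(\left(-13\right) \left(-13\right)\right)^{2} = 169^{2} = 28561$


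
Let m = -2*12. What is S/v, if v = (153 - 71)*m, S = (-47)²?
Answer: -2209/1968 ≈ -1.1225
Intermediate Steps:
S = 2209
m = -24
v = -1968 (v = (153 - 71)*(-24) = 82*(-24) = -1968)
S/v = 2209/(-1968) = 2209*(-1/1968) = -2209/1968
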